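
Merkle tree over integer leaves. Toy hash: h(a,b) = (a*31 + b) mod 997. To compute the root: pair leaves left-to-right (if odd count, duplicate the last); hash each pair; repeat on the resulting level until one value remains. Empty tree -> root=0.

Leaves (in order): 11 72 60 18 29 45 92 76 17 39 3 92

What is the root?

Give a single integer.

Answer: 945

Derivation:
L0: [11, 72, 60, 18, 29, 45, 92, 76, 17, 39, 3, 92]
L1: h(11,72)=(11*31+72)%997=413 h(60,18)=(60*31+18)%997=881 h(29,45)=(29*31+45)%997=944 h(92,76)=(92*31+76)%997=934 h(17,39)=(17*31+39)%997=566 h(3,92)=(3*31+92)%997=185 -> [413, 881, 944, 934, 566, 185]
L2: h(413,881)=(413*31+881)%997=723 h(944,934)=(944*31+934)%997=288 h(566,185)=(566*31+185)%997=782 -> [723, 288, 782]
L3: h(723,288)=(723*31+288)%997=767 h(782,782)=(782*31+782)%997=99 -> [767, 99]
L4: h(767,99)=(767*31+99)%997=945 -> [945]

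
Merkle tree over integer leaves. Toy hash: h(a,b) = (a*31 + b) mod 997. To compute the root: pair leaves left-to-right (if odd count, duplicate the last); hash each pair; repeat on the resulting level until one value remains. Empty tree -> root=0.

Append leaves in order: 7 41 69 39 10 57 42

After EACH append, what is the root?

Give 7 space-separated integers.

Answer: 7 258 236 206 674 184 164

Derivation:
After append 7 (leaves=[7]):
  L0: [7]
  root=7
After append 41 (leaves=[7, 41]):
  L0: [7, 41]
  L1: h(7,41)=(7*31+41)%997=258 -> [258]
  root=258
After append 69 (leaves=[7, 41, 69]):
  L0: [7, 41, 69]
  L1: h(7,41)=(7*31+41)%997=258 h(69,69)=(69*31+69)%997=214 -> [258, 214]
  L2: h(258,214)=(258*31+214)%997=236 -> [236]
  root=236
After append 39 (leaves=[7, 41, 69, 39]):
  L0: [7, 41, 69, 39]
  L1: h(7,41)=(7*31+41)%997=258 h(69,39)=(69*31+39)%997=184 -> [258, 184]
  L2: h(258,184)=(258*31+184)%997=206 -> [206]
  root=206
After append 10 (leaves=[7, 41, 69, 39, 10]):
  L0: [7, 41, 69, 39, 10]
  L1: h(7,41)=(7*31+41)%997=258 h(69,39)=(69*31+39)%997=184 h(10,10)=(10*31+10)%997=320 -> [258, 184, 320]
  L2: h(258,184)=(258*31+184)%997=206 h(320,320)=(320*31+320)%997=270 -> [206, 270]
  L3: h(206,270)=(206*31+270)%997=674 -> [674]
  root=674
After append 57 (leaves=[7, 41, 69, 39, 10, 57]):
  L0: [7, 41, 69, 39, 10, 57]
  L1: h(7,41)=(7*31+41)%997=258 h(69,39)=(69*31+39)%997=184 h(10,57)=(10*31+57)%997=367 -> [258, 184, 367]
  L2: h(258,184)=(258*31+184)%997=206 h(367,367)=(367*31+367)%997=777 -> [206, 777]
  L3: h(206,777)=(206*31+777)%997=184 -> [184]
  root=184
After append 42 (leaves=[7, 41, 69, 39, 10, 57, 42]):
  L0: [7, 41, 69, 39, 10, 57, 42]
  L1: h(7,41)=(7*31+41)%997=258 h(69,39)=(69*31+39)%997=184 h(10,57)=(10*31+57)%997=367 h(42,42)=(42*31+42)%997=347 -> [258, 184, 367, 347]
  L2: h(258,184)=(258*31+184)%997=206 h(367,347)=(367*31+347)%997=757 -> [206, 757]
  L3: h(206,757)=(206*31+757)%997=164 -> [164]
  root=164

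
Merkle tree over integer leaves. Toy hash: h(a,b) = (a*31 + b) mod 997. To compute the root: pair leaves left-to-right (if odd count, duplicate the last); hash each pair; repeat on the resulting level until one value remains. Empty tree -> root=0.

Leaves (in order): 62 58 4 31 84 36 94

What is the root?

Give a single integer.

L0: [62, 58, 4, 31, 84, 36, 94]
L1: h(62,58)=(62*31+58)%997=983 h(4,31)=(4*31+31)%997=155 h(84,36)=(84*31+36)%997=646 h(94,94)=(94*31+94)%997=17 -> [983, 155, 646, 17]
L2: h(983,155)=(983*31+155)%997=718 h(646,17)=(646*31+17)%997=103 -> [718, 103]
L3: h(718,103)=(718*31+103)%997=427 -> [427]

Answer: 427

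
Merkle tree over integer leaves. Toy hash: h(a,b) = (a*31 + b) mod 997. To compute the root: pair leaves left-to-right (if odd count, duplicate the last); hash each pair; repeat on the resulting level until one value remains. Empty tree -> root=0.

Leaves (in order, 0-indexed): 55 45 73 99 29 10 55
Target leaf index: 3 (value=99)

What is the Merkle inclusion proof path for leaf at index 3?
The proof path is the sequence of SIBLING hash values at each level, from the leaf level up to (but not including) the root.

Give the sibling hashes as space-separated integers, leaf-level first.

L0 (leaves): [55, 45, 73, 99, 29, 10, 55], target index=3
L1: h(55,45)=(55*31+45)%997=753 [pair 0] h(73,99)=(73*31+99)%997=368 [pair 1] h(29,10)=(29*31+10)%997=909 [pair 2] h(55,55)=(55*31+55)%997=763 [pair 3] -> [753, 368, 909, 763]
  Sibling for proof at L0: 73
L2: h(753,368)=(753*31+368)%997=780 [pair 0] h(909,763)=(909*31+763)%997=29 [pair 1] -> [780, 29]
  Sibling for proof at L1: 753
L3: h(780,29)=(780*31+29)%997=281 [pair 0] -> [281]
  Sibling for proof at L2: 29
Root: 281
Proof path (sibling hashes from leaf to root): [73, 753, 29]

Answer: 73 753 29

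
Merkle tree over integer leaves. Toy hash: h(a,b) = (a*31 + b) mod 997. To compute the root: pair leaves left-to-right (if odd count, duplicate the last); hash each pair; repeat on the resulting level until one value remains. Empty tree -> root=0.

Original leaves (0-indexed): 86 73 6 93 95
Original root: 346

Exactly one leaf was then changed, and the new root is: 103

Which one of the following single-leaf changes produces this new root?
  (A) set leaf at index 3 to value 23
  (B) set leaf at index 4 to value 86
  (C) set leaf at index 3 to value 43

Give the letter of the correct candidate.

Answer: B

Derivation:
Original leaves: [86, 73, 6, 93, 95]
Target new root: 103
Try each candidate change and compute the resulting root:
Candidate A: set leaf[3] = 23 -> leaves = [86, 73, 6, 23, 95]
  L0: [86, 73, 6, 23, 95]
  L1: h(86,73)=(86*31+73)%997=745 h(6,23)=(6*31+23)%997=209 h(95,95)=(95*31+95)%997=49 -> [745, 209, 49]
  L2: h(745,209)=(745*31+209)%997=373 h(49,49)=(49*31+49)%997=571 -> [373, 571]
  L3: h(373,571)=(373*31+571)%997=170 -> [170]
  root = 170 != target 103
Candidate B: set leaf[4] = 86 -> leaves = [86, 73, 6, 93, 86]
  L0: [86, 73, 6, 93, 86]
  L1: h(86,73)=(86*31+73)%997=745 h(6,93)=(6*31+93)%997=279 h(86,86)=(86*31+86)%997=758 -> [745, 279, 758]
  L2: h(745,279)=(745*31+279)%997=443 h(758,758)=(758*31+758)%997=328 -> [443, 328]
  L3: h(443,328)=(443*31+328)%997=103 -> [103]
  root = 103 == target 103  ** MATCH **
Candidate C: set leaf[3] = 43 -> leaves = [86, 73, 6, 43, 95]
  L0: [86, 73, 6, 43, 95]
  L1: h(86,73)=(86*31+73)%997=745 h(6,43)=(6*31+43)%997=229 h(95,95)=(95*31+95)%997=49 -> [745, 229, 49]
  L2: h(745,229)=(745*31+229)%997=393 h(49,49)=(49*31+49)%997=571 -> [393, 571]
  L3: h(393,571)=(393*31+571)%997=790 -> [790]
  root = 790 != target 103
Candidate B produces the target root.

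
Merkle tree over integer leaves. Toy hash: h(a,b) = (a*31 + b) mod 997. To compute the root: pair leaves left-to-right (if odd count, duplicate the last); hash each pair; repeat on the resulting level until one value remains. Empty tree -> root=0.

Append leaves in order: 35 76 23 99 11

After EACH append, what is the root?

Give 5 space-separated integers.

Answer: 35 164 835 911 622

Derivation:
After append 35 (leaves=[35]):
  L0: [35]
  root=35
After append 76 (leaves=[35, 76]):
  L0: [35, 76]
  L1: h(35,76)=(35*31+76)%997=164 -> [164]
  root=164
After append 23 (leaves=[35, 76, 23]):
  L0: [35, 76, 23]
  L1: h(35,76)=(35*31+76)%997=164 h(23,23)=(23*31+23)%997=736 -> [164, 736]
  L2: h(164,736)=(164*31+736)%997=835 -> [835]
  root=835
After append 99 (leaves=[35, 76, 23, 99]):
  L0: [35, 76, 23, 99]
  L1: h(35,76)=(35*31+76)%997=164 h(23,99)=(23*31+99)%997=812 -> [164, 812]
  L2: h(164,812)=(164*31+812)%997=911 -> [911]
  root=911
After append 11 (leaves=[35, 76, 23, 99, 11]):
  L0: [35, 76, 23, 99, 11]
  L1: h(35,76)=(35*31+76)%997=164 h(23,99)=(23*31+99)%997=812 h(11,11)=(11*31+11)%997=352 -> [164, 812, 352]
  L2: h(164,812)=(164*31+812)%997=911 h(352,352)=(352*31+352)%997=297 -> [911, 297]
  L3: h(911,297)=(911*31+297)%997=622 -> [622]
  root=622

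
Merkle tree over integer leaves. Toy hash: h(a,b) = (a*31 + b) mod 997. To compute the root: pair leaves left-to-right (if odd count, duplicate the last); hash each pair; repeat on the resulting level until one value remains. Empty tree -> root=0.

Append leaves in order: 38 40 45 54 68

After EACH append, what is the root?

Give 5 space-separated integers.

After append 38 (leaves=[38]):
  L0: [38]
  root=38
After append 40 (leaves=[38, 40]):
  L0: [38, 40]
  L1: h(38,40)=(38*31+40)%997=221 -> [221]
  root=221
After append 45 (leaves=[38, 40, 45]):
  L0: [38, 40, 45]
  L1: h(38,40)=(38*31+40)%997=221 h(45,45)=(45*31+45)%997=443 -> [221, 443]
  L2: h(221,443)=(221*31+443)%997=315 -> [315]
  root=315
After append 54 (leaves=[38, 40, 45, 54]):
  L0: [38, 40, 45, 54]
  L1: h(38,40)=(38*31+40)%997=221 h(45,54)=(45*31+54)%997=452 -> [221, 452]
  L2: h(221,452)=(221*31+452)%997=324 -> [324]
  root=324
After append 68 (leaves=[38, 40, 45, 54, 68]):
  L0: [38, 40, 45, 54, 68]
  L1: h(38,40)=(38*31+40)%997=221 h(45,54)=(45*31+54)%997=452 h(68,68)=(68*31+68)%997=182 -> [221, 452, 182]
  L2: h(221,452)=(221*31+452)%997=324 h(182,182)=(182*31+182)%997=839 -> [324, 839]
  L3: h(324,839)=(324*31+839)%997=913 -> [913]
  root=913

Answer: 38 221 315 324 913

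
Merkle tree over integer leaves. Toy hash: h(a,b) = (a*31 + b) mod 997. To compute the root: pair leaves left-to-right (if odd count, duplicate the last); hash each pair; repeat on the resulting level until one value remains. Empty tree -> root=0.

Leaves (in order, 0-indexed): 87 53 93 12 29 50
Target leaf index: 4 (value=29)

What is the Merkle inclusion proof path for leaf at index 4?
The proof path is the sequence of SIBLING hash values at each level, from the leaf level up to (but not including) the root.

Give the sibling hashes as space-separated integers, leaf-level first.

Answer: 50 949 409

Derivation:
L0 (leaves): [87, 53, 93, 12, 29, 50], target index=4
L1: h(87,53)=(87*31+53)%997=756 [pair 0] h(93,12)=(93*31+12)%997=901 [pair 1] h(29,50)=(29*31+50)%997=949 [pair 2] -> [756, 901, 949]
  Sibling for proof at L0: 50
L2: h(756,901)=(756*31+901)%997=409 [pair 0] h(949,949)=(949*31+949)%997=458 [pair 1] -> [409, 458]
  Sibling for proof at L1: 949
L3: h(409,458)=(409*31+458)%997=176 [pair 0] -> [176]
  Sibling for proof at L2: 409
Root: 176
Proof path (sibling hashes from leaf to root): [50, 949, 409]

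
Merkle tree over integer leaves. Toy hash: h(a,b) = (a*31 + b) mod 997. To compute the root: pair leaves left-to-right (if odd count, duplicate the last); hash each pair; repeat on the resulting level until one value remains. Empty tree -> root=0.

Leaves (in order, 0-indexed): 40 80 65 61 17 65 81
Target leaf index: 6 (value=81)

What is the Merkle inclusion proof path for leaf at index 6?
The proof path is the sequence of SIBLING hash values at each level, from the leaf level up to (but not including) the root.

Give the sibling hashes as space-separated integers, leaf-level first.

Answer: 81 592 125

Derivation:
L0 (leaves): [40, 80, 65, 61, 17, 65, 81], target index=6
L1: h(40,80)=(40*31+80)%997=323 [pair 0] h(65,61)=(65*31+61)%997=82 [pair 1] h(17,65)=(17*31+65)%997=592 [pair 2] h(81,81)=(81*31+81)%997=598 [pair 3] -> [323, 82, 592, 598]
  Sibling for proof at L0: 81
L2: h(323,82)=(323*31+82)%997=125 [pair 0] h(592,598)=(592*31+598)%997=7 [pair 1] -> [125, 7]
  Sibling for proof at L1: 592
L3: h(125,7)=(125*31+7)%997=891 [pair 0] -> [891]
  Sibling for proof at L2: 125
Root: 891
Proof path (sibling hashes from leaf to root): [81, 592, 125]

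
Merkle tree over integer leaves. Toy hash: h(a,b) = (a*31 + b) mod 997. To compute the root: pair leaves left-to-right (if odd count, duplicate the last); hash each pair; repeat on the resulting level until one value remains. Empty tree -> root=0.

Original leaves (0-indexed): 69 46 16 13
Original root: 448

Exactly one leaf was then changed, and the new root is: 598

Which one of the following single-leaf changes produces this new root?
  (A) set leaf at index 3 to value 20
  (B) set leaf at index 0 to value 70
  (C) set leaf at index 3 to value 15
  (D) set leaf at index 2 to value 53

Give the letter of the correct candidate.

Answer: D

Derivation:
Original leaves: [69, 46, 16, 13]
Target new root: 598
Try each candidate change and compute the resulting root:
Candidate A: set leaf[3] = 20 -> leaves = [69, 46, 16, 20]
  L0: [69, 46, 16, 20]
  L1: h(69,46)=(69*31+46)%997=191 h(16,20)=(16*31+20)%997=516 -> [191, 516]
  L2: h(191,516)=(191*31+516)%997=455 -> [455]
  root = 455 != target 598
Candidate B: set leaf[0] = 70 -> leaves = [70, 46, 16, 13]
  L0: [70, 46, 16, 13]
  L1: h(70,46)=(70*31+46)%997=222 h(16,13)=(16*31+13)%997=509 -> [222, 509]
  L2: h(222,509)=(222*31+509)%997=412 -> [412]
  root = 412 != target 598
Candidate C: set leaf[3] = 15 -> leaves = [69, 46, 16, 15]
  L0: [69, 46, 16, 15]
  L1: h(69,46)=(69*31+46)%997=191 h(16,15)=(16*31+15)%997=511 -> [191, 511]
  L2: h(191,511)=(191*31+511)%997=450 -> [450]
  root = 450 != target 598
Candidate D: set leaf[2] = 53 -> leaves = [69, 46, 53, 13]
  L0: [69, 46, 53, 13]
  L1: h(69,46)=(69*31+46)%997=191 h(53,13)=(53*31+13)%997=659 -> [191, 659]
  L2: h(191,659)=(191*31+659)%997=598 -> [598]
  root = 598 == target 598  ** MATCH **
Candidate D produces the target root.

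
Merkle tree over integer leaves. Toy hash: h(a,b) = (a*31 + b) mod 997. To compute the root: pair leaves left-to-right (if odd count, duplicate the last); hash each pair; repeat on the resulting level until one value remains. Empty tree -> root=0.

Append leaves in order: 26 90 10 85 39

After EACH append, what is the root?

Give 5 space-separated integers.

Answer: 26 896 180 255 982

Derivation:
After append 26 (leaves=[26]):
  L0: [26]
  root=26
After append 90 (leaves=[26, 90]):
  L0: [26, 90]
  L1: h(26,90)=(26*31+90)%997=896 -> [896]
  root=896
After append 10 (leaves=[26, 90, 10]):
  L0: [26, 90, 10]
  L1: h(26,90)=(26*31+90)%997=896 h(10,10)=(10*31+10)%997=320 -> [896, 320]
  L2: h(896,320)=(896*31+320)%997=180 -> [180]
  root=180
After append 85 (leaves=[26, 90, 10, 85]):
  L0: [26, 90, 10, 85]
  L1: h(26,90)=(26*31+90)%997=896 h(10,85)=(10*31+85)%997=395 -> [896, 395]
  L2: h(896,395)=(896*31+395)%997=255 -> [255]
  root=255
After append 39 (leaves=[26, 90, 10, 85, 39]):
  L0: [26, 90, 10, 85, 39]
  L1: h(26,90)=(26*31+90)%997=896 h(10,85)=(10*31+85)%997=395 h(39,39)=(39*31+39)%997=251 -> [896, 395, 251]
  L2: h(896,395)=(896*31+395)%997=255 h(251,251)=(251*31+251)%997=56 -> [255, 56]
  L3: h(255,56)=(255*31+56)%997=982 -> [982]
  root=982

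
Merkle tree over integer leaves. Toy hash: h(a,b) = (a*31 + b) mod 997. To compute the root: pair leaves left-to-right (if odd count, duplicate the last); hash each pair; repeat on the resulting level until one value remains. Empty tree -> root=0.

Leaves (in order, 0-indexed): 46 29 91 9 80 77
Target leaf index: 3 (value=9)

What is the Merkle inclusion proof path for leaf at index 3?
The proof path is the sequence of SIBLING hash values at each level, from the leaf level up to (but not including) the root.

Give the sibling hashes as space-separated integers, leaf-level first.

Answer: 91 458 70

Derivation:
L0 (leaves): [46, 29, 91, 9, 80, 77], target index=3
L1: h(46,29)=(46*31+29)%997=458 [pair 0] h(91,9)=(91*31+9)%997=836 [pair 1] h(80,77)=(80*31+77)%997=563 [pair 2] -> [458, 836, 563]
  Sibling for proof at L0: 91
L2: h(458,836)=(458*31+836)%997=79 [pair 0] h(563,563)=(563*31+563)%997=70 [pair 1] -> [79, 70]
  Sibling for proof at L1: 458
L3: h(79,70)=(79*31+70)%997=525 [pair 0] -> [525]
  Sibling for proof at L2: 70
Root: 525
Proof path (sibling hashes from leaf to root): [91, 458, 70]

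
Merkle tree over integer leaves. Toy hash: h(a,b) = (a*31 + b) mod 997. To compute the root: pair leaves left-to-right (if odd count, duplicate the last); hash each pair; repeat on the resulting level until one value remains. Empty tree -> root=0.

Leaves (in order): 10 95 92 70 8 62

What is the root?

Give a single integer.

L0: [10, 95, 92, 70, 8, 62]
L1: h(10,95)=(10*31+95)%997=405 h(92,70)=(92*31+70)%997=928 h(8,62)=(8*31+62)%997=310 -> [405, 928, 310]
L2: h(405,928)=(405*31+928)%997=522 h(310,310)=(310*31+310)%997=947 -> [522, 947]
L3: h(522,947)=(522*31+947)%997=180 -> [180]

Answer: 180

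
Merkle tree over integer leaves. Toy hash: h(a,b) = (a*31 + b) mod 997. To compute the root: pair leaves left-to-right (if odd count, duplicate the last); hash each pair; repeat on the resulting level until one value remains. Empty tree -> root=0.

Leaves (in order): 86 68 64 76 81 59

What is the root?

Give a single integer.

Answer: 817

Derivation:
L0: [86, 68, 64, 76, 81, 59]
L1: h(86,68)=(86*31+68)%997=740 h(64,76)=(64*31+76)%997=66 h(81,59)=(81*31+59)%997=576 -> [740, 66, 576]
L2: h(740,66)=(740*31+66)%997=75 h(576,576)=(576*31+576)%997=486 -> [75, 486]
L3: h(75,486)=(75*31+486)%997=817 -> [817]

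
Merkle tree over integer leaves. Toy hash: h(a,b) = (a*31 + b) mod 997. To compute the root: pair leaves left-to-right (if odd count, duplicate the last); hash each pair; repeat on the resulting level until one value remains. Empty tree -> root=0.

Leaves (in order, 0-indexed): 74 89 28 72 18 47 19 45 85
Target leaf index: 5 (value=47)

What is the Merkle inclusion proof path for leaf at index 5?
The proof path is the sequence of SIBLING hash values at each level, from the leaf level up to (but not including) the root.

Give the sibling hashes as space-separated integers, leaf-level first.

L0 (leaves): [74, 89, 28, 72, 18, 47, 19, 45, 85], target index=5
L1: h(74,89)=(74*31+89)%997=389 [pair 0] h(28,72)=(28*31+72)%997=940 [pair 1] h(18,47)=(18*31+47)%997=605 [pair 2] h(19,45)=(19*31+45)%997=634 [pair 3] h(85,85)=(85*31+85)%997=726 [pair 4] -> [389, 940, 605, 634, 726]
  Sibling for proof at L0: 18
L2: h(389,940)=(389*31+940)%997=38 [pair 0] h(605,634)=(605*31+634)%997=446 [pair 1] h(726,726)=(726*31+726)%997=301 [pair 2] -> [38, 446, 301]
  Sibling for proof at L1: 634
L3: h(38,446)=(38*31+446)%997=627 [pair 0] h(301,301)=(301*31+301)%997=659 [pair 1] -> [627, 659]
  Sibling for proof at L2: 38
L4: h(627,659)=(627*31+659)%997=156 [pair 0] -> [156]
  Sibling for proof at L3: 659
Root: 156
Proof path (sibling hashes from leaf to root): [18, 634, 38, 659]

Answer: 18 634 38 659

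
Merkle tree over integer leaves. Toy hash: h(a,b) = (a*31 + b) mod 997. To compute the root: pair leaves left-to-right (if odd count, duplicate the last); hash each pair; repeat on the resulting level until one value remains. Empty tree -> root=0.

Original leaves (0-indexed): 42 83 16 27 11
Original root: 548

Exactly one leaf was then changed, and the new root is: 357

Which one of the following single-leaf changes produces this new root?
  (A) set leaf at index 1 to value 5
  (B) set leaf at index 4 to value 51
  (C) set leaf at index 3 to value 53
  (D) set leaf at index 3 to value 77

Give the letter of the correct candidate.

Original leaves: [42, 83, 16, 27, 11]
Target new root: 357
Try each candidate change and compute the resulting root:
Candidate A: set leaf[1] = 5 -> leaves = [42, 5, 16, 27, 11]
  L0: [42, 5, 16, 27, 11]
  L1: h(42,5)=(42*31+5)%997=310 h(16,27)=(16*31+27)%997=523 h(11,11)=(11*31+11)%997=352 -> [310, 523, 352]
  L2: h(310,523)=(310*31+523)%997=163 h(352,352)=(352*31+352)%997=297 -> [163, 297]
  L3: h(163,297)=(163*31+297)%997=365 -> [365]
  root = 365 != target 357
Candidate B: set leaf[4] = 51 -> leaves = [42, 83, 16, 27, 51]
  L0: [42, 83, 16, 27, 51]
  L1: h(42,83)=(42*31+83)%997=388 h(16,27)=(16*31+27)%997=523 h(51,51)=(51*31+51)%997=635 -> [388, 523, 635]
  L2: h(388,523)=(388*31+523)%997=587 h(635,635)=(635*31+635)%997=380 -> [587, 380]
  L3: h(587,380)=(587*31+380)%997=631 -> [631]
  root = 631 != target 357
Candidate C: set leaf[3] = 53 -> leaves = [42, 83, 16, 53, 11]
  L0: [42, 83, 16, 53, 11]
  L1: h(42,83)=(42*31+83)%997=388 h(16,53)=(16*31+53)%997=549 h(11,11)=(11*31+11)%997=352 -> [388, 549, 352]
  L2: h(388,549)=(388*31+549)%997=613 h(352,352)=(352*31+352)%997=297 -> [613, 297]
  L3: h(613,297)=(613*31+297)%997=357 -> [357]
  root = 357 == target 357  ** MATCH **
Candidate D: set leaf[3] = 77 -> leaves = [42, 83, 16, 77, 11]
  L0: [42, 83, 16, 77, 11]
  L1: h(42,83)=(42*31+83)%997=388 h(16,77)=(16*31+77)%997=573 h(11,11)=(11*31+11)%997=352 -> [388, 573, 352]
  L2: h(388,573)=(388*31+573)%997=637 h(352,352)=(352*31+352)%997=297 -> [637, 297]
  L3: h(637,297)=(637*31+297)%997=104 -> [104]
  root = 104 != target 357
Candidate C produces the target root.

Answer: C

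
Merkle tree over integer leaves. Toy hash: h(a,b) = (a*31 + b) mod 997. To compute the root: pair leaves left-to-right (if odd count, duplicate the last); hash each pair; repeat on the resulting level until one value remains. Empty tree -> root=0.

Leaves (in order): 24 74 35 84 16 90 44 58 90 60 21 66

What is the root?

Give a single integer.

L0: [24, 74, 35, 84, 16, 90, 44, 58, 90, 60, 21, 66]
L1: h(24,74)=(24*31+74)%997=818 h(35,84)=(35*31+84)%997=172 h(16,90)=(16*31+90)%997=586 h(44,58)=(44*31+58)%997=425 h(90,60)=(90*31+60)%997=856 h(21,66)=(21*31+66)%997=717 -> [818, 172, 586, 425, 856, 717]
L2: h(818,172)=(818*31+172)%997=605 h(586,425)=(586*31+425)%997=645 h(856,717)=(856*31+717)%997=334 -> [605, 645, 334]
L3: h(605,645)=(605*31+645)%997=457 h(334,334)=(334*31+334)%997=718 -> [457, 718]
L4: h(457,718)=(457*31+718)%997=927 -> [927]

Answer: 927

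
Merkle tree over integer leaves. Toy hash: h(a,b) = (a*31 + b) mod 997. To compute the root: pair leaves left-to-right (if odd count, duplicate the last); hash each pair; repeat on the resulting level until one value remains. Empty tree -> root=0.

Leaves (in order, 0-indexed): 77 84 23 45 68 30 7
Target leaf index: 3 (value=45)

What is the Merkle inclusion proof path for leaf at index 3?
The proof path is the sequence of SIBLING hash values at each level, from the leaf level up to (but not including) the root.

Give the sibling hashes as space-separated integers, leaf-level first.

L0 (leaves): [77, 84, 23, 45, 68, 30, 7], target index=3
L1: h(77,84)=(77*31+84)%997=477 [pair 0] h(23,45)=(23*31+45)%997=758 [pair 1] h(68,30)=(68*31+30)%997=144 [pair 2] h(7,7)=(7*31+7)%997=224 [pair 3] -> [477, 758, 144, 224]
  Sibling for proof at L0: 23
L2: h(477,758)=(477*31+758)%997=590 [pair 0] h(144,224)=(144*31+224)%997=700 [pair 1] -> [590, 700]
  Sibling for proof at L1: 477
L3: h(590,700)=(590*31+700)%997=47 [pair 0] -> [47]
  Sibling for proof at L2: 700
Root: 47
Proof path (sibling hashes from leaf to root): [23, 477, 700]

Answer: 23 477 700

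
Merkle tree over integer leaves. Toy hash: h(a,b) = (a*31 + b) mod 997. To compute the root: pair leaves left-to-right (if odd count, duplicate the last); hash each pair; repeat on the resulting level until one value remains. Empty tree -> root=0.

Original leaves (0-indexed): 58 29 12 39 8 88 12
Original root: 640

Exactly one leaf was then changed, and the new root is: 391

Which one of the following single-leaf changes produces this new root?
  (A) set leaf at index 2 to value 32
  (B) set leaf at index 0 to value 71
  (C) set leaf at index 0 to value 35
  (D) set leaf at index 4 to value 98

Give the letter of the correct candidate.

Original leaves: [58, 29, 12, 39, 8, 88, 12]
Target new root: 391
Try each candidate change and compute the resulting root:
Candidate A: set leaf[2] = 32 -> leaves = [58, 29, 32, 39, 8, 88, 12]
  L0: [58, 29, 32, 39, 8, 88, 12]
  L1: h(58,29)=(58*31+29)%997=830 h(32,39)=(32*31+39)%997=34 h(8,88)=(8*31+88)%997=336 h(12,12)=(12*31+12)%997=384 -> [830, 34, 336, 384]
  L2: h(830,34)=(830*31+34)%997=839 h(336,384)=(336*31+384)%997=830 -> [839, 830]
  L3: h(839,830)=(839*31+830)%997=917 -> [917]
  root = 917 != target 391
Candidate B: set leaf[0] = 71 -> leaves = [71, 29, 12, 39, 8, 88, 12]
  L0: [71, 29, 12, 39, 8, 88, 12]
  L1: h(71,29)=(71*31+29)%997=236 h(12,39)=(12*31+39)%997=411 h(8,88)=(8*31+88)%997=336 h(12,12)=(12*31+12)%997=384 -> [236, 411, 336, 384]
  L2: h(236,411)=(236*31+411)%997=748 h(336,384)=(336*31+384)%997=830 -> [748, 830]
  L3: h(748,830)=(748*31+830)%997=90 -> [90]
  root = 90 != target 391
Candidate C: set leaf[0] = 35 -> leaves = [35, 29, 12, 39, 8, 88, 12]
  L0: [35, 29, 12, 39, 8, 88, 12]
  L1: h(35,29)=(35*31+29)%997=117 h(12,39)=(12*31+39)%997=411 h(8,88)=(8*31+88)%997=336 h(12,12)=(12*31+12)%997=384 -> [117, 411, 336, 384]
  L2: h(117,411)=(117*31+411)%997=50 h(336,384)=(336*31+384)%997=830 -> [50, 830]
  L3: h(50,830)=(50*31+830)%997=386 -> [386]
  root = 386 != target 391
Candidate D: set leaf[4] = 98 -> leaves = [58, 29, 12, 39, 98, 88, 12]
  L0: [58, 29, 12, 39, 98, 88, 12]
  L1: h(58,29)=(58*31+29)%997=830 h(12,39)=(12*31+39)%997=411 h(98,88)=(98*31+88)%997=135 h(12,12)=(12*31+12)%997=384 -> [830, 411, 135, 384]
  L2: h(830,411)=(830*31+411)%997=219 h(135,384)=(135*31+384)%997=581 -> [219, 581]
  L3: h(219,581)=(219*31+581)%997=391 -> [391]
  root = 391 == target 391  ** MATCH **
Candidate D produces the target root.

Answer: D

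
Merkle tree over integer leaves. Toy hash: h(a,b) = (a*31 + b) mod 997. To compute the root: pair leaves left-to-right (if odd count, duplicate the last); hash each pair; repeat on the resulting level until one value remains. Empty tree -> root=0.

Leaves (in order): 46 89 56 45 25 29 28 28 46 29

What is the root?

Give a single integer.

Answer: 95

Derivation:
L0: [46, 89, 56, 45, 25, 29, 28, 28, 46, 29]
L1: h(46,89)=(46*31+89)%997=518 h(56,45)=(56*31+45)%997=784 h(25,29)=(25*31+29)%997=804 h(28,28)=(28*31+28)%997=896 h(46,29)=(46*31+29)%997=458 -> [518, 784, 804, 896, 458]
L2: h(518,784)=(518*31+784)%997=890 h(804,896)=(804*31+896)%997=895 h(458,458)=(458*31+458)%997=698 -> [890, 895, 698]
L3: h(890,895)=(890*31+895)%997=569 h(698,698)=(698*31+698)%997=402 -> [569, 402]
L4: h(569,402)=(569*31+402)%997=95 -> [95]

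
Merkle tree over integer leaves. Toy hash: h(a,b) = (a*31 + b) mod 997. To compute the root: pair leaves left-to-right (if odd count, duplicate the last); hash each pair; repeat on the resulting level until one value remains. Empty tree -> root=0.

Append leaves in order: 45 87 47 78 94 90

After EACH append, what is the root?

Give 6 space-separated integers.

Answer: 45 485 587 618 759 631

Derivation:
After append 45 (leaves=[45]):
  L0: [45]
  root=45
After append 87 (leaves=[45, 87]):
  L0: [45, 87]
  L1: h(45,87)=(45*31+87)%997=485 -> [485]
  root=485
After append 47 (leaves=[45, 87, 47]):
  L0: [45, 87, 47]
  L1: h(45,87)=(45*31+87)%997=485 h(47,47)=(47*31+47)%997=507 -> [485, 507]
  L2: h(485,507)=(485*31+507)%997=587 -> [587]
  root=587
After append 78 (leaves=[45, 87, 47, 78]):
  L0: [45, 87, 47, 78]
  L1: h(45,87)=(45*31+87)%997=485 h(47,78)=(47*31+78)%997=538 -> [485, 538]
  L2: h(485,538)=(485*31+538)%997=618 -> [618]
  root=618
After append 94 (leaves=[45, 87, 47, 78, 94]):
  L0: [45, 87, 47, 78, 94]
  L1: h(45,87)=(45*31+87)%997=485 h(47,78)=(47*31+78)%997=538 h(94,94)=(94*31+94)%997=17 -> [485, 538, 17]
  L2: h(485,538)=(485*31+538)%997=618 h(17,17)=(17*31+17)%997=544 -> [618, 544]
  L3: h(618,544)=(618*31+544)%997=759 -> [759]
  root=759
After append 90 (leaves=[45, 87, 47, 78, 94, 90]):
  L0: [45, 87, 47, 78, 94, 90]
  L1: h(45,87)=(45*31+87)%997=485 h(47,78)=(47*31+78)%997=538 h(94,90)=(94*31+90)%997=13 -> [485, 538, 13]
  L2: h(485,538)=(485*31+538)%997=618 h(13,13)=(13*31+13)%997=416 -> [618, 416]
  L3: h(618,416)=(618*31+416)%997=631 -> [631]
  root=631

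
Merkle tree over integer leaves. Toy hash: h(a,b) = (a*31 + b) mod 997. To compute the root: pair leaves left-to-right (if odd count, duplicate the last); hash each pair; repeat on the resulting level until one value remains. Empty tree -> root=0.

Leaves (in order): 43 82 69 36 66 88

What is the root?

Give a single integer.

Answer: 28

Derivation:
L0: [43, 82, 69, 36, 66, 88]
L1: h(43,82)=(43*31+82)%997=418 h(69,36)=(69*31+36)%997=181 h(66,88)=(66*31+88)%997=140 -> [418, 181, 140]
L2: h(418,181)=(418*31+181)%997=178 h(140,140)=(140*31+140)%997=492 -> [178, 492]
L3: h(178,492)=(178*31+492)%997=28 -> [28]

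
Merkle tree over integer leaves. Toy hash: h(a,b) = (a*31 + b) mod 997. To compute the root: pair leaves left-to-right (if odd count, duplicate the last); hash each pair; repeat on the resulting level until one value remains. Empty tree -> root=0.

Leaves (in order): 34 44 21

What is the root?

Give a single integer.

Answer: 812

Derivation:
L0: [34, 44, 21]
L1: h(34,44)=(34*31+44)%997=101 h(21,21)=(21*31+21)%997=672 -> [101, 672]
L2: h(101,672)=(101*31+672)%997=812 -> [812]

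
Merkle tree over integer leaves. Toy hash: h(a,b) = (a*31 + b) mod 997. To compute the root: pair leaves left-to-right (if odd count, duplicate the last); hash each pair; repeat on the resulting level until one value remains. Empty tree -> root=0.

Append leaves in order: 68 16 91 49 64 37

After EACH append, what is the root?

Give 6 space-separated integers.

After append 68 (leaves=[68]):
  L0: [68]
  root=68
After append 16 (leaves=[68, 16]):
  L0: [68, 16]
  L1: h(68,16)=(68*31+16)%997=130 -> [130]
  root=130
After append 91 (leaves=[68, 16, 91]):
  L0: [68, 16, 91]
  L1: h(68,16)=(68*31+16)%997=130 h(91,91)=(91*31+91)%997=918 -> [130, 918]
  L2: h(130,918)=(130*31+918)%997=960 -> [960]
  root=960
After append 49 (leaves=[68, 16, 91, 49]):
  L0: [68, 16, 91, 49]
  L1: h(68,16)=(68*31+16)%997=130 h(91,49)=(91*31+49)%997=876 -> [130, 876]
  L2: h(130,876)=(130*31+876)%997=918 -> [918]
  root=918
After append 64 (leaves=[68, 16, 91, 49, 64]):
  L0: [68, 16, 91, 49, 64]
  L1: h(68,16)=(68*31+16)%997=130 h(91,49)=(91*31+49)%997=876 h(64,64)=(64*31+64)%997=54 -> [130, 876, 54]
  L2: h(130,876)=(130*31+876)%997=918 h(54,54)=(54*31+54)%997=731 -> [918, 731]
  L3: h(918,731)=(918*31+731)%997=276 -> [276]
  root=276
After append 37 (leaves=[68, 16, 91, 49, 64, 37]):
  L0: [68, 16, 91, 49, 64, 37]
  L1: h(68,16)=(68*31+16)%997=130 h(91,49)=(91*31+49)%997=876 h(64,37)=(64*31+37)%997=27 -> [130, 876, 27]
  L2: h(130,876)=(130*31+876)%997=918 h(27,27)=(27*31+27)%997=864 -> [918, 864]
  L3: h(918,864)=(918*31+864)%997=409 -> [409]
  root=409

Answer: 68 130 960 918 276 409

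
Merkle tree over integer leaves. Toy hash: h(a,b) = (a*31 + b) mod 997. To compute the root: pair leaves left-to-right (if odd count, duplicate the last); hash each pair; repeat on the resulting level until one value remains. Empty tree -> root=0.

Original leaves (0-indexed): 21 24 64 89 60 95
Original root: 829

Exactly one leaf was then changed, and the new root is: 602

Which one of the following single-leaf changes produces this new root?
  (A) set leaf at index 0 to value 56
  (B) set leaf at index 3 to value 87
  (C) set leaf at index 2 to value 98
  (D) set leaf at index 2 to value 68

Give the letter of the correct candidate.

Original leaves: [21, 24, 64, 89, 60, 95]
Target new root: 602
Try each candidate change and compute the resulting root:
Candidate A: set leaf[0] = 56 -> leaves = [56, 24, 64, 89, 60, 95]
  L0: [56, 24, 64, 89, 60, 95]
  L1: h(56,24)=(56*31+24)%997=763 h(64,89)=(64*31+89)%997=79 h(60,95)=(60*31+95)%997=958 -> [763, 79, 958]
  L2: h(763,79)=(763*31+79)%997=801 h(958,958)=(958*31+958)%997=746 -> [801, 746]
  L3: h(801,746)=(801*31+746)%997=652 -> [652]
  root = 652 != target 602
Candidate B: set leaf[3] = 87 -> leaves = [21, 24, 64, 87, 60, 95]
  L0: [21, 24, 64, 87, 60, 95]
  L1: h(21,24)=(21*31+24)%997=675 h(64,87)=(64*31+87)%997=77 h(60,95)=(60*31+95)%997=958 -> [675, 77, 958]
  L2: h(675,77)=(675*31+77)%997=65 h(958,958)=(958*31+958)%997=746 -> [65, 746]
  L3: h(65,746)=(65*31+746)%997=767 -> [767]
  root = 767 != target 602
Candidate C: set leaf[2] = 98 -> leaves = [21, 24, 98, 89, 60, 95]
  L0: [21, 24, 98, 89, 60, 95]
  L1: h(21,24)=(21*31+24)%997=675 h(98,89)=(98*31+89)%997=136 h(60,95)=(60*31+95)%997=958 -> [675, 136, 958]
  L2: h(675,136)=(675*31+136)%997=124 h(958,958)=(958*31+958)%997=746 -> [124, 746]
  L3: h(124,746)=(124*31+746)%997=602 -> [602]
  root = 602 == target 602  ** MATCH **
Candidate D: set leaf[2] = 68 -> leaves = [21, 24, 68, 89, 60, 95]
  L0: [21, 24, 68, 89, 60, 95]
  L1: h(21,24)=(21*31+24)%997=675 h(68,89)=(68*31+89)%997=203 h(60,95)=(60*31+95)%997=958 -> [675, 203, 958]
  L2: h(675,203)=(675*31+203)%997=191 h(958,958)=(958*31+958)%997=746 -> [191, 746]
  L3: h(191,746)=(191*31+746)%997=685 -> [685]
  root = 685 != target 602
Candidate C produces the target root.

Answer: C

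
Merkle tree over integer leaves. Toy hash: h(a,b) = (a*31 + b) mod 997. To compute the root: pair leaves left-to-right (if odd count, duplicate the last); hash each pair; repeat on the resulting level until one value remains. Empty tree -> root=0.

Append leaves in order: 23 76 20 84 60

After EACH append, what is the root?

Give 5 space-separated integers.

Answer: 23 789 174 238 25

Derivation:
After append 23 (leaves=[23]):
  L0: [23]
  root=23
After append 76 (leaves=[23, 76]):
  L0: [23, 76]
  L1: h(23,76)=(23*31+76)%997=789 -> [789]
  root=789
After append 20 (leaves=[23, 76, 20]):
  L0: [23, 76, 20]
  L1: h(23,76)=(23*31+76)%997=789 h(20,20)=(20*31+20)%997=640 -> [789, 640]
  L2: h(789,640)=(789*31+640)%997=174 -> [174]
  root=174
After append 84 (leaves=[23, 76, 20, 84]):
  L0: [23, 76, 20, 84]
  L1: h(23,76)=(23*31+76)%997=789 h(20,84)=(20*31+84)%997=704 -> [789, 704]
  L2: h(789,704)=(789*31+704)%997=238 -> [238]
  root=238
After append 60 (leaves=[23, 76, 20, 84, 60]):
  L0: [23, 76, 20, 84, 60]
  L1: h(23,76)=(23*31+76)%997=789 h(20,84)=(20*31+84)%997=704 h(60,60)=(60*31+60)%997=923 -> [789, 704, 923]
  L2: h(789,704)=(789*31+704)%997=238 h(923,923)=(923*31+923)%997=623 -> [238, 623]
  L3: h(238,623)=(238*31+623)%997=25 -> [25]
  root=25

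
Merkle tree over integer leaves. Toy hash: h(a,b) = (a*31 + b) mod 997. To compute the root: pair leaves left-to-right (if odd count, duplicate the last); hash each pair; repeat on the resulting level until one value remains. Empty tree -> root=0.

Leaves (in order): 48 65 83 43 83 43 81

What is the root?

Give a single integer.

L0: [48, 65, 83, 43, 83, 43, 81]
L1: h(48,65)=(48*31+65)%997=556 h(83,43)=(83*31+43)%997=622 h(83,43)=(83*31+43)%997=622 h(81,81)=(81*31+81)%997=598 -> [556, 622, 622, 598]
L2: h(556,622)=(556*31+622)%997=909 h(622,598)=(622*31+598)%997=937 -> [909, 937]
L3: h(909,937)=(909*31+937)%997=203 -> [203]

Answer: 203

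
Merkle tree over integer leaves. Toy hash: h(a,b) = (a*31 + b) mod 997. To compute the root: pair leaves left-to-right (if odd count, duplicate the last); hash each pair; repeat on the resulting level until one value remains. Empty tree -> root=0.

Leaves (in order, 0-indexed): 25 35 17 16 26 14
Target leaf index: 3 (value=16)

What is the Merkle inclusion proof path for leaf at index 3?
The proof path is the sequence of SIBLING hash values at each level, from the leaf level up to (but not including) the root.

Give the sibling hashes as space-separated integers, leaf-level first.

L0 (leaves): [25, 35, 17, 16, 26, 14], target index=3
L1: h(25,35)=(25*31+35)%997=810 [pair 0] h(17,16)=(17*31+16)%997=543 [pair 1] h(26,14)=(26*31+14)%997=820 [pair 2] -> [810, 543, 820]
  Sibling for proof at L0: 17
L2: h(810,543)=(810*31+543)%997=728 [pair 0] h(820,820)=(820*31+820)%997=318 [pair 1] -> [728, 318]
  Sibling for proof at L1: 810
L3: h(728,318)=(728*31+318)%997=952 [pair 0] -> [952]
  Sibling for proof at L2: 318
Root: 952
Proof path (sibling hashes from leaf to root): [17, 810, 318]

Answer: 17 810 318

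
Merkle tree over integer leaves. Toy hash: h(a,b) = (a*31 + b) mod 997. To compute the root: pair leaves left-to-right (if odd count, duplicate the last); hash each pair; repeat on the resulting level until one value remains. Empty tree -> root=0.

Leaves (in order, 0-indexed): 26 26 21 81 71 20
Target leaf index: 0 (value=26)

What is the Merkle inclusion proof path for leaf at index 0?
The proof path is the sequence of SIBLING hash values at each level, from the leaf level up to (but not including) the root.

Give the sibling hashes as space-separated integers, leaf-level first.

Answer: 26 732 285

Derivation:
L0 (leaves): [26, 26, 21, 81, 71, 20], target index=0
L1: h(26,26)=(26*31+26)%997=832 [pair 0] h(21,81)=(21*31+81)%997=732 [pair 1] h(71,20)=(71*31+20)%997=227 [pair 2] -> [832, 732, 227]
  Sibling for proof at L0: 26
L2: h(832,732)=(832*31+732)%997=602 [pair 0] h(227,227)=(227*31+227)%997=285 [pair 1] -> [602, 285]
  Sibling for proof at L1: 732
L3: h(602,285)=(602*31+285)%997=4 [pair 0] -> [4]
  Sibling for proof at L2: 285
Root: 4
Proof path (sibling hashes from leaf to root): [26, 732, 285]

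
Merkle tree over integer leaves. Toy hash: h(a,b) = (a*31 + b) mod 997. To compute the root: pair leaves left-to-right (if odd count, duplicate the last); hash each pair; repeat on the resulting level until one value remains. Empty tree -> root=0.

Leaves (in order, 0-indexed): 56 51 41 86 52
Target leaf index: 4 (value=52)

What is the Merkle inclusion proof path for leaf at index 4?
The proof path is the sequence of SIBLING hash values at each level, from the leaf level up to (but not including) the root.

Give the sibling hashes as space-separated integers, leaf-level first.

L0 (leaves): [56, 51, 41, 86, 52], target index=4
L1: h(56,51)=(56*31+51)%997=790 [pair 0] h(41,86)=(41*31+86)%997=360 [pair 1] h(52,52)=(52*31+52)%997=667 [pair 2] -> [790, 360, 667]
  Sibling for proof at L0: 52
L2: h(790,360)=(790*31+360)%997=922 [pair 0] h(667,667)=(667*31+667)%997=407 [pair 1] -> [922, 407]
  Sibling for proof at L1: 667
L3: h(922,407)=(922*31+407)%997=76 [pair 0] -> [76]
  Sibling for proof at L2: 922
Root: 76
Proof path (sibling hashes from leaf to root): [52, 667, 922]

Answer: 52 667 922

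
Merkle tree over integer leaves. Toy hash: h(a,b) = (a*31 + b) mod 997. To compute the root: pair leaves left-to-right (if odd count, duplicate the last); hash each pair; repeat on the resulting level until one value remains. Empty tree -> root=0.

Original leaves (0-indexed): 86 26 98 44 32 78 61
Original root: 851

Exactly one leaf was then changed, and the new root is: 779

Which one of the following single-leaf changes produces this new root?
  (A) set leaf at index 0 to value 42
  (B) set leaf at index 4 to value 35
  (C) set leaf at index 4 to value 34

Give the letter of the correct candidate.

Original leaves: [86, 26, 98, 44, 32, 78, 61]
Target new root: 779
Try each candidate change and compute the resulting root:
Candidate A: set leaf[0] = 42 -> leaves = [42, 26, 98, 44, 32, 78, 61]
  L0: [42, 26, 98, 44, 32, 78, 61]
  L1: h(42,26)=(42*31+26)%997=331 h(98,44)=(98*31+44)%997=91 h(32,78)=(32*31+78)%997=73 h(61,61)=(61*31+61)%997=955 -> [331, 91, 73, 955]
  L2: h(331,91)=(331*31+91)%997=382 h(73,955)=(73*31+955)%997=227 -> [382, 227]
  L3: h(382,227)=(382*31+227)%997=105 -> [105]
  root = 105 != target 779
Candidate B: set leaf[4] = 35 -> leaves = [86, 26, 98, 44, 35, 78, 61]
  L0: [86, 26, 98, 44, 35, 78, 61]
  L1: h(86,26)=(86*31+26)%997=698 h(98,44)=(98*31+44)%997=91 h(35,78)=(35*31+78)%997=166 h(61,61)=(61*31+61)%997=955 -> [698, 91, 166, 955]
  L2: h(698,91)=(698*31+91)%997=792 h(166,955)=(166*31+955)%997=119 -> [792, 119]
  L3: h(792,119)=(792*31+119)%997=743 -> [743]
  root = 743 != target 779
Candidate C: set leaf[4] = 34 -> leaves = [86, 26, 98, 44, 34, 78, 61]
  L0: [86, 26, 98, 44, 34, 78, 61]
  L1: h(86,26)=(86*31+26)%997=698 h(98,44)=(98*31+44)%997=91 h(34,78)=(34*31+78)%997=135 h(61,61)=(61*31+61)%997=955 -> [698, 91, 135, 955]
  L2: h(698,91)=(698*31+91)%997=792 h(135,955)=(135*31+955)%997=155 -> [792, 155]
  L3: h(792,155)=(792*31+155)%997=779 -> [779]
  root = 779 == target 779  ** MATCH **
Candidate C produces the target root.

Answer: C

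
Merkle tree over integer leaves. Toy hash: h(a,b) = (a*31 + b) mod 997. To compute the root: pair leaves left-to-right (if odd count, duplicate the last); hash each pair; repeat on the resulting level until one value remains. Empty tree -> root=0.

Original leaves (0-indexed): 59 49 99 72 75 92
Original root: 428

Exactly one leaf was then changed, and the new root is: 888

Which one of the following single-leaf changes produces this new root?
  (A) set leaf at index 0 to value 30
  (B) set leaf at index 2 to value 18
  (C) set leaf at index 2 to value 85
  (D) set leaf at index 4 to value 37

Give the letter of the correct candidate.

Original leaves: [59, 49, 99, 72, 75, 92]
Target new root: 888
Try each candidate change and compute the resulting root:
Candidate A: set leaf[0] = 30 -> leaves = [30, 49, 99, 72, 75, 92]
  L0: [30, 49, 99, 72, 75, 92]
  L1: h(30,49)=(30*31+49)%997=979 h(99,72)=(99*31+72)%997=150 h(75,92)=(75*31+92)%997=423 -> [979, 150, 423]
  L2: h(979,150)=(979*31+150)%997=589 h(423,423)=(423*31+423)%997=575 -> [589, 575]
  L3: h(589,575)=(589*31+575)%997=888 -> [888]
  root = 888 == target 888  ** MATCH **
Candidate B: set leaf[2] = 18 -> leaves = [59, 49, 18, 72, 75, 92]
  L0: [59, 49, 18, 72, 75, 92]
  L1: h(59,49)=(59*31+49)%997=881 h(18,72)=(18*31+72)%997=630 h(75,92)=(75*31+92)%997=423 -> [881, 630, 423]
  L2: h(881,630)=(881*31+630)%997=25 h(423,423)=(423*31+423)%997=575 -> [25, 575]
  L3: h(25,575)=(25*31+575)%997=353 -> [353]
  root = 353 != target 888
Candidate C: set leaf[2] = 85 -> leaves = [59, 49, 85, 72, 75, 92]
  L0: [59, 49, 85, 72, 75, 92]
  L1: h(59,49)=(59*31+49)%997=881 h(85,72)=(85*31+72)%997=713 h(75,92)=(75*31+92)%997=423 -> [881, 713, 423]
  L2: h(881,713)=(881*31+713)%997=108 h(423,423)=(423*31+423)%997=575 -> [108, 575]
  L3: h(108,575)=(108*31+575)%997=932 -> [932]
  root = 932 != target 888
Candidate D: set leaf[4] = 37 -> leaves = [59, 49, 99, 72, 37, 92]
  L0: [59, 49, 99, 72, 37, 92]
  L1: h(59,49)=(59*31+49)%997=881 h(99,72)=(99*31+72)%997=150 h(37,92)=(37*31+92)%997=242 -> [881, 150, 242]
  L2: h(881,150)=(881*31+150)%997=542 h(242,242)=(242*31+242)%997=765 -> [542, 765]
  L3: h(542,765)=(542*31+765)%997=618 -> [618]
  root = 618 != target 888
Candidate A produces the target root.

Answer: A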